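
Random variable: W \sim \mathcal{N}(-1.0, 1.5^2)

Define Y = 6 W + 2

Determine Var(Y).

For Y = aW + b: Var(Y) = a² * Var(W)
Var(W) = 1.5^2 = 2.25
Var(Y) = 6² * 2.25 = 36 * 2.25 = 81

81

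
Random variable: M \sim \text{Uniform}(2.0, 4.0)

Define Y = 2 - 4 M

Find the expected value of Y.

For Y = -4M + 2:
E[Y] = -4 * E[M] + 2
E[M] = (2 + 4)/2 = 3
E[Y] = -4 * 3 + 2 = -10

-10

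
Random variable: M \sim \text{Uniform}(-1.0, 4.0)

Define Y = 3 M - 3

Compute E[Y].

For Y = 3M - 3:
E[Y] = 3 * E[M] - 3
E[M] = (-1 + 4)/2 = 1.5
E[Y] = 3 * 1.5 - 3 = 1.5

1.5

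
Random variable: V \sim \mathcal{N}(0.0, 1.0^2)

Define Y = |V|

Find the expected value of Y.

For X ~ N(0, 1.0²), E[|X|] = sigma * sqrt(2/pi)
= 1.0 * sqrt(2/pi) = 0.79788456

0.79788456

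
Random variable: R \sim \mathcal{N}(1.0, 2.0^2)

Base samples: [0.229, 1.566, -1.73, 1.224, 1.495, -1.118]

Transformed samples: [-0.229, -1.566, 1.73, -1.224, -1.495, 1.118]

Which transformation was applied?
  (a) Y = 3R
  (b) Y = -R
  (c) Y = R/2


Checking option (b) Y = -R:
  R = 0.229 -> Y = -0.229 ✓
  R = 1.566 -> Y = -1.566 ✓
  R = -1.73 -> Y = 1.73 ✓
All samples match this transformation.

(b) -R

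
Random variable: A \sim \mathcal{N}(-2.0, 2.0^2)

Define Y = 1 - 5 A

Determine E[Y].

For Y = -5A + 1:
E[Y] = -5 * E[A] + 1
E[A] = -2.0 = -2
E[Y] = -5 * (-2) + 1 = 11

11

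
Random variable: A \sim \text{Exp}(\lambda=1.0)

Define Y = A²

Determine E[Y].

Using E[X²] = Var(X) + (E[X])²:
E[A] = 1
Var(A) = 1/1.0^2 = 1
E[A²] = 1 + 1² = 1 + 1 = 2

2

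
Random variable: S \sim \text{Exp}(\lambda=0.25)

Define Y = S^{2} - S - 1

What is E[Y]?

E[Y] = 1*E[S²] - 1*E[S] - 1
E[S] = 4
E[S²] = Var(S) + (E[S])² = 16 + 16 = 32
E[Y] = 1*32 - 1*4 - 1 = 27

27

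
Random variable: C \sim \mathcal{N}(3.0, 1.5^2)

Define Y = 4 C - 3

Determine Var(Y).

For Y = aC + b: Var(Y) = a² * Var(C)
Var(C) = 1.5^2 = 2.25
Var(Y) = 4² * 2.25 = 16 * 2.25 = 36

36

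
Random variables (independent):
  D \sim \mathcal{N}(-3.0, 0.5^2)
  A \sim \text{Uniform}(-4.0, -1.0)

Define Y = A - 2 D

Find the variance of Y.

For independent RVs: Var(aX + bY) = a²Var(X) + b²Var(Y)
Var(D) = 0.25
Var(A) = 0.75
Var(Y) = (-2)²*0.25 + 1²*0.75
= 4*0.25 + 1*0.75 = 1.75

1.75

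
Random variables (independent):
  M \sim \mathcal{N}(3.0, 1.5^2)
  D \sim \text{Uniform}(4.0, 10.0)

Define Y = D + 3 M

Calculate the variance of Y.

For independent RVs: Var(aX + bY) = a²Var(X) + b²Var(Y)
Var(M) = 2.25
Var(D) = 3
Var(Y) = 3²*2.25 + 1²*3
= 9*2.25 + 1*3 = 23.25

23.25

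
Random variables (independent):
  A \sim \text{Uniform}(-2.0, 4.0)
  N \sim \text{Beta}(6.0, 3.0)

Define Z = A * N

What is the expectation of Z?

For independent RVs: E[XY] = E[X]*E[Y]
E[A] = 1
E[N] = 0.66666667
E[Z] = 1 * 0.66666667 = 0.66666667

0.66666667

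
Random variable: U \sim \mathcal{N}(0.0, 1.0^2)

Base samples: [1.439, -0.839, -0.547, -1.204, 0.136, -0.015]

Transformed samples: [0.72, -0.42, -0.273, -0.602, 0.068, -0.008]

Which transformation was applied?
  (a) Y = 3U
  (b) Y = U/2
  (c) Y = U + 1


Checking option (b) Y = U/2:
  U = 1.439 -> Y = 0.72 ✓
  U = -0.839 -> Y = -0.42 ✓
  U = -0.547 -> Y = -0.273 ✓
All samples match this transformation.

(b) U/2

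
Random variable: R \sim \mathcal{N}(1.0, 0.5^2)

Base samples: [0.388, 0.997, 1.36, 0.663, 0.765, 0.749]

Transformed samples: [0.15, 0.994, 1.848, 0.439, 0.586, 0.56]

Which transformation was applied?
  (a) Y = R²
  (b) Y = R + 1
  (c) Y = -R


Checking option (a) Y = R²:
  R = 0.388 -> Y = 0.15 ✓
  R = 0.997 -> Y = 0.994 ✓
  R = 1.36 -> Y = 1.848 ✓
All samples match this transformation.

(a) R²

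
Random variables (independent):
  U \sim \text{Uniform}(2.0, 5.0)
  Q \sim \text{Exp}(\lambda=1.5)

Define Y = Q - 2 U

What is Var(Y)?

For independent RVs: Var(aX + bY) = a²Var(X) + b²Var(Y)
Var(U) = 0.75
Var(Q) = 0.44444444
Var(Y) = (-2)²*0.75 + 1²*0.44444444
= 4*0.75 + 1*0.44444444 = 3.4444444

3.4444444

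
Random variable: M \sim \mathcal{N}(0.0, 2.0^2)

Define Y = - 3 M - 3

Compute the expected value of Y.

For Y = -3M - 3:
E[Y] = -3 * E[M] - 3
E[M] = 0.0 = 0
E[Y] = -3 * 0 - 3 = -3

-3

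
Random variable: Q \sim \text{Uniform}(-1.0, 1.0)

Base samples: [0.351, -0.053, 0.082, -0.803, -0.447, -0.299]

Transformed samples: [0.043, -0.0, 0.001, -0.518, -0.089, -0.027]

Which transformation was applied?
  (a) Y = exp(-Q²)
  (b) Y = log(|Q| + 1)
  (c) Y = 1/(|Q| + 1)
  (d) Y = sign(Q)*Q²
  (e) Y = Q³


Checking option (e) Y = Q³:
  Q = 0.351 -> Y = 0.043 ✓
  Q = -0.053 -> Y = -0.0 ✓
  Q = 0.082 -> Y = 0.001 ✓
All samples match this transformation.

(e) Q³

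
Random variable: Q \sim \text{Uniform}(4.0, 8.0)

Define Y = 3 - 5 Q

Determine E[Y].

For Y = -5Q + 3:
E[Y] = -5 * E[Q] + 3
E[Q] = (4 + 8)/2 = 6
E[Y] = -5 * 6 + 3 = -27

-27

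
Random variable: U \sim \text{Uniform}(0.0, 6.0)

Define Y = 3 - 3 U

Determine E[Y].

For Y = -3U + 3:
E[Y] = -3 * E[U] + 3
E[U] = (0 + 6)/2 = 3
E[Y] = -3 * 3 + 3 = -6

-6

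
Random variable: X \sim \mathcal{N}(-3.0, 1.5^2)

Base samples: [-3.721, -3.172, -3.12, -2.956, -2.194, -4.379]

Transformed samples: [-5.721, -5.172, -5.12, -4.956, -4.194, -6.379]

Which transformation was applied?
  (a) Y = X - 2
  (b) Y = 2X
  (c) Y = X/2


Checking option (a) Y = X - 2:
  X = -3.721 -> Y = -5.721 ✓
  X = -3.172 -> Y = -5.172 ✓
  X = -3.12 -> Y = -5.12 ✓
All samples match this transformation.

(a) X - 2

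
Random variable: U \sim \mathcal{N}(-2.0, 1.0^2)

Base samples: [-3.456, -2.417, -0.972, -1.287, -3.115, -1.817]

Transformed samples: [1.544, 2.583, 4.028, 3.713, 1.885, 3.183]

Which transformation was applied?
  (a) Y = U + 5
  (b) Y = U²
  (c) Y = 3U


Checking option (a) Y = U + 5:
  U = -3.456 -> Y = 1.544 ✓
  U = -2.417 -> Y = 2.583 ✓
  U = -0.972 -> Y = 4.028 ✓
All samples match this transformation.

(a) U + 5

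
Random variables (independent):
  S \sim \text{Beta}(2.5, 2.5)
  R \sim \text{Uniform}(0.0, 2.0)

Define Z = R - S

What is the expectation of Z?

E[Z] = -1*E[S] + 1*E[R]
E[S] = 0.5
E[R] = 1
E[Z] = -1*0.5 + 1*1 = 0.5

0.5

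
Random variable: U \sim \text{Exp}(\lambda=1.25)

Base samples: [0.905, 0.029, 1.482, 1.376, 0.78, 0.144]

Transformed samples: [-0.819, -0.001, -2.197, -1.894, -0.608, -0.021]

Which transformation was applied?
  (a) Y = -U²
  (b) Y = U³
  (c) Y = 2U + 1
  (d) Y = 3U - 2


Checking option (a) Y = -U²:
  U = 0.905 -> Y = -0.819 ✓
  U = 0.029 -> Y = -0.001 ✓
  U = 1.482 -> Y = -2.197 ✓
All samples match this transformation.

(a) -U²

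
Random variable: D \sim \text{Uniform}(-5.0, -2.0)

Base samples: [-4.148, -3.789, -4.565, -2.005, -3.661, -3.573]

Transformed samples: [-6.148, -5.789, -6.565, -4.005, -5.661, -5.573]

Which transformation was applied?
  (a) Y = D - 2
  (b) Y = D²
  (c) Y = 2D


Checking option (a) Y = D - 2:
  D = -4.148 -> Y = -6.148 ✓
  D = -3.789 -> Y = -5.789 ✓
  D = -4.565 -> Y = -6.565 ✓
All samples match this transformation.

(a) D - 2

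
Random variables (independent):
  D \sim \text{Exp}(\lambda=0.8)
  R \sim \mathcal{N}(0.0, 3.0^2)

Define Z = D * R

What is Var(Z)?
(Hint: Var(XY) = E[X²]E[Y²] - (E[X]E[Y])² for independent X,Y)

Var(XY) = E[X²]E[Y²] - (E[X]E[Y])²
E[D] = 1.25, Var(D) = 1.5625
E[R] = 0, Var(R) = 9
E[D²] = 1.5625 + 1.25² = 3.125
E[R²] = 9 + 0² = 9
Var(Z) = 3.125*9 - (1.25*0)²
= 28.125 - 0 = 28.125

28.125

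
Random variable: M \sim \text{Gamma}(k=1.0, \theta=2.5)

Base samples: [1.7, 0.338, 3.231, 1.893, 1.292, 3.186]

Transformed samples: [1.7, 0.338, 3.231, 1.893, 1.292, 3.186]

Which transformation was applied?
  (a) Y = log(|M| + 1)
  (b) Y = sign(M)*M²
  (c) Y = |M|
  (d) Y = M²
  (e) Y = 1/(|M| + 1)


Checking option (c) Y = |M|:
  M = 1.7 -> Y = 1.7 ✓
  M = 0.338 -> Y = 0.338 ✓
  M = 3.231 -> Y = 3.231 ✓
All samples match this transformation.

(c) |M|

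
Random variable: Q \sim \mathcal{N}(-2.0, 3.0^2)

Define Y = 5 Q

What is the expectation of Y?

For Y = 5Q:
E[Y] = 5 * E[Q]
E[Q] = -2.0 = -2
E[Y] = 5 * (-2) = -10

-10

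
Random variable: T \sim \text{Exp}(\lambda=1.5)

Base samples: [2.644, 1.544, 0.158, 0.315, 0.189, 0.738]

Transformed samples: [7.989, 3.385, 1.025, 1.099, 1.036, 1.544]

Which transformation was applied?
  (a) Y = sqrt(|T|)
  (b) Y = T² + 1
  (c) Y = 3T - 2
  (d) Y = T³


Checking option (b) Y = T² + 1:
  T = 2.644 -> Y = 7.989 ✓
  T = 1.544 -> Y = 3.385 ✓
  T = 0.158 -> Y = 1.025 ✓
All samples match this transformation.

(b) T² + 1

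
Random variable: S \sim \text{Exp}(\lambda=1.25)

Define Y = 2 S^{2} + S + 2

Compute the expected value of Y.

E[Y] = 2*E[S²] + 1*E[S] + 2
E[S] = 0.8
E[S²] = Var(S) + (E[S])² = 0.64 + 0.64 = 1.28
E[Y] = 2*1.28 + 1*0.8 + 2 = 5.36

5.36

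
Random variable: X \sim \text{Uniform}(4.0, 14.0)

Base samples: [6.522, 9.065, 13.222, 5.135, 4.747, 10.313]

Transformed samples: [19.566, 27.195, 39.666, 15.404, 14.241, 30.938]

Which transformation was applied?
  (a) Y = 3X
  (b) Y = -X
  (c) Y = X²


Checking option (a) Y = 3X:
  X = 6.522 -> Y = 19.566 ✓
  X = 9.065 -> Y = 27.195 ✓
  X = 13.222 -> Y = 39.666 ✓
All samples match this transformation.

(a) 3X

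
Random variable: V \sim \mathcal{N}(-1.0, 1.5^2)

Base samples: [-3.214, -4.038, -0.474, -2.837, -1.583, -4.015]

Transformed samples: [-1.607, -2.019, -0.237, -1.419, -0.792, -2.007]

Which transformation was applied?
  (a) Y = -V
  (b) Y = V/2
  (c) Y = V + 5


Checking option (b) Y = V/2:
  V = -3.214 -> Y = -1.607 ✓
  V = -4.038 -> Y = -2.019 ✓
  V = -0.474 -> Y = -0.237 ✓
All samples match this transformation.

(b) V/2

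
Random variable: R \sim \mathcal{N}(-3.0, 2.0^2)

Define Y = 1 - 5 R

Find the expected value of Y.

For Y = -5R + 1:
E[Y] = -5 * E[R] + 1
E[R] = -3.0 = -3
E[Y] = -5 * (-3) + 1 = 16

16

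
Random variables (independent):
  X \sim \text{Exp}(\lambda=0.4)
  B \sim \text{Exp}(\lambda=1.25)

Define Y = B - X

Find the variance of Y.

For independent RVs: Var(aX + bY) = a²Var(X) + b²Var(Y)
Var(X) = 6.25
Var(B) = 0.64
Var(Y) = (-1)²*6.25 + 1²*0.64
= 1*6.25 + 1*0.64 = 6.89

6.89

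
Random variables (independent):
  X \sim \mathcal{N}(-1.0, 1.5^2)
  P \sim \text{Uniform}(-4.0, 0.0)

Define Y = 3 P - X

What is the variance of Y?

For independent RVs: Var(aX + bY) = a²Var(X) + b²Var(Y)
Var(X) = 2.25
Var(P) = 1.3333333
Var(Y) = (-1)²*2.25 + 3²*1.3333333
= 1*2.25 + 9*1.3333333 = 14.25

14.25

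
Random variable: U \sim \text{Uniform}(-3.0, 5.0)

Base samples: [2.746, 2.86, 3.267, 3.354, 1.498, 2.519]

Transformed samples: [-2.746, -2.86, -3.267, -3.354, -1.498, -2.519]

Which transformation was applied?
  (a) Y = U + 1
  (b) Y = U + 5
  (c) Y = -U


Checking option (c) Y = -U:
  U = 2.746 -> Y = -2.746 ✓
  U = 2.86 -> Y = -2.86 ✓
  U = 3.267 -> Y = -3.267 ✓
All samples match this transformation.

(c) -U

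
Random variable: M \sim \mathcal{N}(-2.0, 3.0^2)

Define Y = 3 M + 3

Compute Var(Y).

For Y = aM + b: Var(Y) = a² * Var(M)
Var(M) = 3.0^2 = 9
Var(Y) = 3² * 9 = 9 * 9 = 81

81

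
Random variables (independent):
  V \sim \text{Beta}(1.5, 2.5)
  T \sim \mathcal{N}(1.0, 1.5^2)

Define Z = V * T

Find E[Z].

For independent RVs: E[XY] = E[X]*E[Y]
E[V] = 0.375
E[T] = 1
E[Z] = 0.375 * 1 = 0.375

0.375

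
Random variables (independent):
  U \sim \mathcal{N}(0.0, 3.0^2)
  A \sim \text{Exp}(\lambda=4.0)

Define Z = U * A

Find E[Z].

For independent RVs: E[XY] = E[X]*E[Y]
E[U] = 0
E[A] = 0.25
E[Z] = 0 * 0.25 = 0

0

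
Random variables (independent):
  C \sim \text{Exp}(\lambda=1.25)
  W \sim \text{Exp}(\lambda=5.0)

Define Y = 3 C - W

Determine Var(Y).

For independent RVs: Var(aX + bY) = a²Var(X) + b²Var(Y)
Var(C) = 0.64
Var(W) = 0.04
Var(Y) = 3²*0.64 + (-1)²*0.04
= 9*0.64 + 1*0.04 = 5.8

5.8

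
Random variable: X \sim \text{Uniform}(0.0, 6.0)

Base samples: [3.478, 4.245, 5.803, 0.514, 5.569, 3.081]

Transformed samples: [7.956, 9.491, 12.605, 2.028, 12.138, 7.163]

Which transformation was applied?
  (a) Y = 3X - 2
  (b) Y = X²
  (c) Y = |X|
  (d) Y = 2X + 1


Checking option (d) Y = 2X + 1:
  X = 3.478 -> Y = 7.956 ✓
  X = 4.245 -> Y = 9.491 ✓
  X = 5.803 -> Y = 12.605 ✓
All samples match this transformation.

(d) 2X + 1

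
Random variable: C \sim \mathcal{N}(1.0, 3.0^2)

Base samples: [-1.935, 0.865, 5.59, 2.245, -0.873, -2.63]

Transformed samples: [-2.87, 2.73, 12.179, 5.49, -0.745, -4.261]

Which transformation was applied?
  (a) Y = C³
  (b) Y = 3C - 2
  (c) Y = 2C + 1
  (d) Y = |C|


Checking option (c) Y = 2C + 1:
  C = -1.935 -> Y = -2.87 ✓
  C = 0.865 -> Y = 2.73 ✓
  C = 5.59 -> Y = 12.179 ✓
All samples match this transformation.

(c) 2C + 1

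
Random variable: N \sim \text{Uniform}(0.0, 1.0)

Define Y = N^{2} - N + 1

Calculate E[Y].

E[Y] = 1*E[N²] - 1*E[N] + 1
E[N] = 0.5
E[N²] = Var(N) + (E[N])² = 0.083333333 + 0.25 = 0.33333333
E[Y] = 1*0.33333333 - 1*0.5 + 1 = 0.83333333

0.83333333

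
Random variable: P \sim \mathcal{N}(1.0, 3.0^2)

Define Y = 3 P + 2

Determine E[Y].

For Y = 3P + 2:
E[Y] = 3 * E[P] + 2
E[P] = 1.0 = 1
E[Y] = 3 * 1 + 2 = 5

5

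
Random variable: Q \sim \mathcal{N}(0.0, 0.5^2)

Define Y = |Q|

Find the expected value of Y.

For X ~ N(0, 0.5²), E[|X|] = sigma * sqrt(2/pi)
= 0.5 * sqrt(2/pi) = 0.39894228

0.39894228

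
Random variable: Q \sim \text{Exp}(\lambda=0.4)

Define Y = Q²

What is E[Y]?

Using E[X²] = Var(X) + (E[X])²:
E[Q] = 2.5
Var(Q) = 1/0.4^2 = 6.25
E[Q²] = 6.25 + 2.5² = 6.25 + 6.25 = 12.5

12.5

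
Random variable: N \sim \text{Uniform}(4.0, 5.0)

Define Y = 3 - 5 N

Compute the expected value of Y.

For Y = -5N + 3:
E[Y] = -5 * E[N] + 3
E[N] = (4 + 5)/2 = 4.5
E[Y] = -5 * 4.5 + 3 = -19.5

-19.5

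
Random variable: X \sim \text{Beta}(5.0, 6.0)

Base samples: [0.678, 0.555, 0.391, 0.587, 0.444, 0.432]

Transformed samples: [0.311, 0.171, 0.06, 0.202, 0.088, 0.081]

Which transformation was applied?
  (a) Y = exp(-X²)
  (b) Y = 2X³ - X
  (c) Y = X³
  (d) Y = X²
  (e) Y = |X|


Checking option (c) Y = X³:
  X = 0.678 -> Y = 0.311 ✓
  X = 0.555 -> Y = 0.171 ✓
  X = 0.391 -> Y = 0.06 ✓
All samples match this transformation.

(c) X³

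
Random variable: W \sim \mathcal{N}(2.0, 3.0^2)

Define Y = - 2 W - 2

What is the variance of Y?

For Y = aW + b: Var(Y) = a² * Var(W)
Var(W) = 3.0^2 = 9
Var(Y) = (-2)² * 9 = 4 * 9 = 36

36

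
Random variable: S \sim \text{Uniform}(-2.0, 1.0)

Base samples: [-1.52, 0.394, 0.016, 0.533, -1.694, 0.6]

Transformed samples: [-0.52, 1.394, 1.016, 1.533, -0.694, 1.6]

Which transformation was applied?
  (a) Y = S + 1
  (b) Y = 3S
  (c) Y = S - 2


Checking option (a) Y = S + 1:
  S = -1.52 -> Y = -0.52 ✓
  S = 0.394 -> Y = 1.394 ✓
  S = 0.016 -> Y = 1.016 ✓
All samples match this transformation.

(a) S + 1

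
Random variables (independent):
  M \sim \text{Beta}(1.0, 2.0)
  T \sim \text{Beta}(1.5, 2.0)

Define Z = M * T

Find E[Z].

For independent RVs: E[XY] = E[X]*E[Y]
E[M] = 0.33333333
E[T] = 0.42857143
E[Z] = 0.33333333 * 0.42857143 = 0.14285714

0.14285714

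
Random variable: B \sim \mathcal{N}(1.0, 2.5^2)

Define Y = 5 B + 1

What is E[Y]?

For Y = 5B + 1:
E[Y] = 5 * E[B] + 1
E[B] = 1.0 = 1
E[Y] = 5 * 1 + 1 = 6

6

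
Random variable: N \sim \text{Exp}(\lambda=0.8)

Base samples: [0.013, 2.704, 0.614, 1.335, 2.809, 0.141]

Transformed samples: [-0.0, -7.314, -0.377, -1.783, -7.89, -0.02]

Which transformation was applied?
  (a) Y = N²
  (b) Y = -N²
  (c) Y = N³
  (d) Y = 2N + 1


Checking option (b) Y = -N²:
  N = 0.013 -> Y = -0.0 ✓
  N = 2.704 -> Y = -7.314 ✓
  N = 0.614 -> Y = -0.377 ✓
All samples match this transformation.

(b) -N²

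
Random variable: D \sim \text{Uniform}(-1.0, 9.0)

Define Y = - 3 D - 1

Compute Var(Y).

For Y = aD + b: Var(Y) = a² * Var(D)
Var(D) = (9 + 1)^2/12 = 8.3333333
Var(Y) = (-3)² * 8.3333333 = 9 * 8.3333333 = 75

75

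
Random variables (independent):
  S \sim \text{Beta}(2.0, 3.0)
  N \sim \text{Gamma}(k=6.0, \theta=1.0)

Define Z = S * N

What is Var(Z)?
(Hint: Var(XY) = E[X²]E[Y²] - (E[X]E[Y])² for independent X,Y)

Var(XY) = E[X²]E[Y²] - (E[X]E[Y])²
E[S] = 0.4, Var(S) = 0.04
E[N] = 6, Var(N) = 6
E[S²] = 0.04 + 0.4² = 0.2
E[N²] = 6 + 6² = 42
Var(Z) = 0.2*42 - (0.4*6)²
= 8.4 - 5.76 = 2.64

2.64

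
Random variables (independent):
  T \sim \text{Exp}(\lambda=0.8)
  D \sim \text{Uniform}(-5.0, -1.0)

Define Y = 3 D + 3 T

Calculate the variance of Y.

For independent RVs: Var(aX + bY) = a²Var(X) + b²Var(Y)
Var(T) = 1.5625
Var(D) = 1.3333333
Var(Y) = 3²*1.5625 + 3²*1.3333333
= 9*1.5625 + 9*1.3333333 = 26.0625

26.0625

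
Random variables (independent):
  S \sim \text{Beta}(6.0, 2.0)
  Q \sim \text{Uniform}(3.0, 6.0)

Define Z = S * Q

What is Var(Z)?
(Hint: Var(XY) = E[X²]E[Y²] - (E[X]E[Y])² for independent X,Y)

Var(XY) = E[X²]E[Y²] - (E[X]E[Y])²
E[S] = 0.75, Var(S) = 0.020833333
E[Q] = 4.5, Var(Q) = 0.75
E[S²] = 0.020833333 + 0.75² = 0.58333333
E[Q²] = 0.75 + 4.5² = 21
Var(Z) = 0.58333333*21 - (0.75*4.5)²
= 12.25 - 11.390625 = 0.859375

0.859375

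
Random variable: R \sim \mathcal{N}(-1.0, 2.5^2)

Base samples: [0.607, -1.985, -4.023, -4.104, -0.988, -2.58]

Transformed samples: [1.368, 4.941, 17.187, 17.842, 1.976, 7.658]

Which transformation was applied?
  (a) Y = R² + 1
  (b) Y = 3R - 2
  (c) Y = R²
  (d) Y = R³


Checking option (a) Y = R² + 1:
  R = 0.607 -> Y = 1.368 ✓
  R = -1.985 -> Y = 4.941 ✓
  R = -4.023 -> Y = 17.187 ✓
All samples match this transformation.

(a) R² + 1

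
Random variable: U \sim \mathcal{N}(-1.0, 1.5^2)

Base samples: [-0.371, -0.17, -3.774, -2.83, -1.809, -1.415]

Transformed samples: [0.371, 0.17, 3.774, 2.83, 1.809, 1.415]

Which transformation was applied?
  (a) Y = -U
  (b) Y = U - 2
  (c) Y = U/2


Checking option (a) Y = -U:
  U = -0.371 -> Y = 0.371 ✓
  U = -0.17 -> Y = 0.17 ✓
  U = -3.774 -> Y = 3.774 ✓
All samples match this transformation.

(a) -U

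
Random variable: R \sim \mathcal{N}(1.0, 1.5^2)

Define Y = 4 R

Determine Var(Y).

For Y = aR + b: Var(Y) = a² * Var(R)
Var(R) = 1.5^2 = 2.25
Var(Y) = 4² * 2.25 = 16 * 2.25 = 36

36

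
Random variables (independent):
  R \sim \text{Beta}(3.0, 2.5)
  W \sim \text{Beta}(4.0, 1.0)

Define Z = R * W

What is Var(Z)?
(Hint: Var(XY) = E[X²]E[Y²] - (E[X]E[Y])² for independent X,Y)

Var(XY) = E[X²]E[Y²] - (E[X]E[Y])²
E[R] = 0.54545455, Var(R) = 0.038143675
E[W] = 0.8, Var(W) = 0.026666667
E[R²] = 0.038143675 + 0.54545455² = 0.33566434
E[W²] = 0.026666667 + 0.8² = 0.66666667
Var(Z) = 0.33566434*0.66666667 - (0.54545455*0.8)²
= 0.22377622 - 0.19041322 = 0.033363001

0.033363001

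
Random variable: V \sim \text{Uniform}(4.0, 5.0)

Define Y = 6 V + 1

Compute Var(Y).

For Y = aV + b: Var(Y) = a² * Var(V)
Var(V) = (5 - 4)^2/12 = 0.083333333
Var(Y) = 6² * 0.083333333 = 36 * 0.083333333 = 3

3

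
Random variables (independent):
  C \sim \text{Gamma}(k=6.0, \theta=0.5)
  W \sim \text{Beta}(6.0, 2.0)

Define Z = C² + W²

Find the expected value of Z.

E[Z] = E[C²] + E[W²]
E[C²] = Var(C) + E[C]² = 1.5 + 9 = 10.5
E[W²] = Var(W) + E[W]² = 0.020833333 + 0.5625 = 0.58333333
E[Z] = 10.5 + 0.58333333 = 11.083333

11.083333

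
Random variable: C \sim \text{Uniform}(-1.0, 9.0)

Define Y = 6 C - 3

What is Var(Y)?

For Y = aC + b: Var(Y) = a² * Var(C)
Var(C) = (9 + 1)^2/12 = 8.3333333
Var(Y) = 6² * 8.3333333 = 36 * 8.3333333 = 300

300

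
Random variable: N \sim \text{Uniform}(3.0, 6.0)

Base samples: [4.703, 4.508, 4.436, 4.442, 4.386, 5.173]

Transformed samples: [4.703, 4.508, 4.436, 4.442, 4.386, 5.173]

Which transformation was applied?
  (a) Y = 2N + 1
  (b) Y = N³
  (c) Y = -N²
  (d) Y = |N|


Checking option (d) Y = |N|:
  N = 4.703 -> Y = 4.703 ✓
  N = 4.508 -> Y = 4.508 ✓
  N = 4.436 -> Y = 4.436 ✓
All samples match this transformation.

(d) |N|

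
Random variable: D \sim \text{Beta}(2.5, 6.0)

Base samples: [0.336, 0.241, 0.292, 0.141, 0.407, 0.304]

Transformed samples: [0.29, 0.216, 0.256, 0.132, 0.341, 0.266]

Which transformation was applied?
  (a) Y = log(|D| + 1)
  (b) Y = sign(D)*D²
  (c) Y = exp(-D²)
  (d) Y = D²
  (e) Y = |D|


Checking option (a) Y = log(|D| + 1):
  D = 0.336 -> Y = 0.29 ✓
  D = 0.241 -> Y = 0.216 ✓
  D = 0.292 -> Y = 0.256 ✓
All samples match this transformation.

(a) log(|D| + 1)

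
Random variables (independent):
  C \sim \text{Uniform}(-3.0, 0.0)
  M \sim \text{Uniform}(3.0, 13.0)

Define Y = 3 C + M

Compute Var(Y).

For independent RVs: Var(aX + bY) = a²Var(X) + b²Var(Y)
Var(C) = 0.75
Var(M) = 8.3333333
Var(Y) = 3²*0.75 + 1²*8.3333333
= 9*0.75 + 1*8.3333333 = 15.083333

15.083333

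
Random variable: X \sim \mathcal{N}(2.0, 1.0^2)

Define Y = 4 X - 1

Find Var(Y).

For Y = aX + b: Var(Y) = a² * Var(X)
Var(X) = 1.0^2 = 1
Var(Y) = 4² * 1 = 16 * 1 = 16

16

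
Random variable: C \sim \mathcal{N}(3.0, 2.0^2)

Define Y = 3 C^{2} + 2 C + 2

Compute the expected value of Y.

E[Y] = 3*E[C²] + 2*E[C] + 2
E[C] = 3
E[C²] = Var(C) + (E[C])² = 4 + 9 = 13
E[Y] = 3*13 + 2*3 + 2 = 47

47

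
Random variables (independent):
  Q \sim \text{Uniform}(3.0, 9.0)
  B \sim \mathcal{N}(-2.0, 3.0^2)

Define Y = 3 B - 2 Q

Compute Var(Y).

For independent RVs: Var(aX + bY) = a²Var(X) + b²Var(Y)
Var(Q) = 3
Var(B) = 9
Var(Y) = (-2)²*3 + 3²*9
= 4*3 + 9*9 = 93

93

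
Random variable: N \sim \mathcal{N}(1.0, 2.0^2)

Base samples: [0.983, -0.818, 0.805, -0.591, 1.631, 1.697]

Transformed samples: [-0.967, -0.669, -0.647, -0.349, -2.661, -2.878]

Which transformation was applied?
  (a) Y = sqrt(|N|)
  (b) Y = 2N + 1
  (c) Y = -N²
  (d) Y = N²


Checking option (c) Y = -N²:
  N = 0.983 -> Y = -0.967 ✓
  N = -0.818 -> Y = -0.669 ✓
  N = 0.805 -> Y = -0.647 ✓
All samples match this transformation.

(c) -N²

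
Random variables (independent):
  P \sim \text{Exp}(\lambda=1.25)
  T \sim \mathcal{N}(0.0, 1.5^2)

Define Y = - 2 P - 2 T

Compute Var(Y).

For independent RVs: Var(aX + bY) = a²Var(X) + b²Var(Y)
Var(P) = 0.64
Var(T) = 2.25
Var(Y) = (-2)²*0.64 + (-2)²*2.25
= 4*0.64 + 4*2.25 = 11.56

11.56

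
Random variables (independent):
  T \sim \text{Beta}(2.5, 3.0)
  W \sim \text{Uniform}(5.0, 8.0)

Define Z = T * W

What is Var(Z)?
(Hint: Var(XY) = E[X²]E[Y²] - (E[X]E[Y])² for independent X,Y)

Var(XY) = E[X²]E[Y²] - (E[X]E[Y])²
E[T] = 0.45454545, Var(T) = 0.038143675
E[W] = 6.5, Var(W) = 0.75
E[T²] = 0.038143675 + 0.45454545² = 0.24475524
E[W²] = 0.75 + 6.5² = 43
Var(Z) = 0.24475524*43 - (0.45454545*6.5)²
= 10.524476 - 8.7293388 = 1.7951367

1.7951367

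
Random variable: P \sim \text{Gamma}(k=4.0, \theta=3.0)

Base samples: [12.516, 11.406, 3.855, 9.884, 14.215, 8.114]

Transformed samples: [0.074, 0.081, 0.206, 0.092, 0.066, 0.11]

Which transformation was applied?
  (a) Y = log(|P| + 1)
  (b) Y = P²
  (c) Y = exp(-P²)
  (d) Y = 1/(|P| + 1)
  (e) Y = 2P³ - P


Checking option (d) Y = 1/(|P| + 1):
  P = 12.516 -> Y = 0.074 ✓
  P = 11.406 -> Y = 0.081 ✓
  P = 3.855 -> Y = 0.206 ✓
All samples match this transformation.

(d) 1/(|P| + 1)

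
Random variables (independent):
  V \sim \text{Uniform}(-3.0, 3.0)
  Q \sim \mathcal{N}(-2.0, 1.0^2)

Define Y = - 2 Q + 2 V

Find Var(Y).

For independent RVs: Var(aX + bY) = a²Var(X) + b²Var(Y)
Var(V) = 3
Var(Q) = 1
Var(Y) = 2²*3 + (-2)²*1
= 4*3 + 4*1 = 16

16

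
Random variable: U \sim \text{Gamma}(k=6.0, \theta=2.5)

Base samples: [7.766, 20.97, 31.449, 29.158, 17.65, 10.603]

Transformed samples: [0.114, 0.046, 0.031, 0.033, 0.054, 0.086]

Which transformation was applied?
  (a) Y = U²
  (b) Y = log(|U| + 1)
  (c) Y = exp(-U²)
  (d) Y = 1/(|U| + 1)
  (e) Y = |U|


Checking option (d) Y = 1/(|U| + 1):
  U = 7.766 -> Y = 0.114 ✓
  U = 20.97 -> Y = 0.046 ✓
  U = 31.449 -> Y = 0.031 ✓
All samples match this transformation.

(d) 1/(|U| + 1)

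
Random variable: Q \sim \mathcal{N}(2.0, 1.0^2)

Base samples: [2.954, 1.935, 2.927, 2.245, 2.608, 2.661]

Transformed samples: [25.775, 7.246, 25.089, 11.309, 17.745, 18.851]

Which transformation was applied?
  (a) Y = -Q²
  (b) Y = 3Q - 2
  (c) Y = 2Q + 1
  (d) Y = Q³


Checking option (d) Y = Q³:
  Q = 2.954 -> Y = 25.775 ✓
  Q = 1.935 -> Y = 7.246 ✓
  Q = 2.927 -> Y = 25.089 ✓
All samples match this transformation.

(d) Q³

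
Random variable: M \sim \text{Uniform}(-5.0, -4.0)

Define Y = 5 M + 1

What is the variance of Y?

For Y = aM + b: Var(Y) = a² * Var(M)
Var(M) = (-4 + 5)^2/12 = 0.083333333
Var(Y) = 5² * 0.083333333 = 25 * 0.083333333 = 2.0833333

2.0833333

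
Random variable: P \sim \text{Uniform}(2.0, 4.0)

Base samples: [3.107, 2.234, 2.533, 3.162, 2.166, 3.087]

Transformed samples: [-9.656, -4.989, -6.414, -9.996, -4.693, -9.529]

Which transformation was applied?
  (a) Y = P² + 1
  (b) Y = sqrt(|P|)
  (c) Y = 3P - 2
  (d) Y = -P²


Checking option (d) Y = -P²:
  P = 3.107 -> Y = -9.656 ✓
  P = 2.234 -> Y = -4.989 ✓
  P = 2.533 -> Y = -6.414 ✓
All samples match this transformation.

(d) -P²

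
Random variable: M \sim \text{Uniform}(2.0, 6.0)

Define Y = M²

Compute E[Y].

Using E[X²] = Var(X) + (E[X])²:
E[M] = 4
Var(M) = (6 - 2)^2/12 = 1.3333333
E[M²] = 1.3333333 + 4² = 1.3333333 + 16 = 17.333333

17.333333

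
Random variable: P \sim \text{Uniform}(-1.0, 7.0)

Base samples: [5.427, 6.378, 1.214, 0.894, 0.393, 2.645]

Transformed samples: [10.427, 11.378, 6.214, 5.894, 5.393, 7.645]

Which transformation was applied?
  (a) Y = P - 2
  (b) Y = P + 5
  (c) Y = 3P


Checking option (b) Y = P + 5:
  P = 5.427 -> Y = 10.427 ✓
  P = 6.378 -> Y = 11.378 ✓
  P = 1.214 -> Y = 6.214 ✓
All samples match this transformation.

(b) P + 5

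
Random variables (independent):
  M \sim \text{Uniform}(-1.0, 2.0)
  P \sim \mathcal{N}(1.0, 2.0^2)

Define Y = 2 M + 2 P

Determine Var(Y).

For independent RVs: Var(aX + bY) = a²Var(X) + b²Var(Y)
Var(M) = 0.75
Var(P) = 4
Var(Y) = 2²*0.75 + 2²*4
= 4*0.75 + 4*4 = 19

19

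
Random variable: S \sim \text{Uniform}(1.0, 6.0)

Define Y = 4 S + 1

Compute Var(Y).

For Y = aS + b: Var(Y) = a² * Var(S)
Var(S) = (6 - 1)^2/12 = 2.0833333
Var(Y) = 4² * 2.0833333 = 16 * 2.0833333 = 33.333333

33.333333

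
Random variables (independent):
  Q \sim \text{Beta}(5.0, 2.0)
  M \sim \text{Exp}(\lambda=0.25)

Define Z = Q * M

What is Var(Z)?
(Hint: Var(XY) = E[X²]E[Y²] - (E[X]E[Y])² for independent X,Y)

Var(XY) = E[X²]E[Y²] - (E[X]E[Y])²
E[Q] = 0.71428571, Var(Q) = 0.025510204
E[M] = 4, Var(M) = 16
E[Q²] = 0.025510204 + 0.71428571² = 0.53571429
E[M²] = 16 + 4² = 32
Var(Z) = 0.53571429*32 - (0.71428571*4)²
= 17.142857 - 8.1632653 = 8.9795918

8.9795918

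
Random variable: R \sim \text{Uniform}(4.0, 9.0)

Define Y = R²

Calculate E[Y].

E[R²] = Var(R) + (E[R])² = 2.0833333 + 42.25 = 44.333333

44.333333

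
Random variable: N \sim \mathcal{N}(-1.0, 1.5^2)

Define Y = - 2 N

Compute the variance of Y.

For Y = aN + b: Var(Y) = a² * Var(N)
Var(N) = 1.5^2 = 2.25
Var(Y) = (-2)² * 2.25 = 4 * 2.25 = 9

9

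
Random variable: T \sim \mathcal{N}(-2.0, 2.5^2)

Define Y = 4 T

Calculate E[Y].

For Y = 4T:
E[Y] = 4 * E[T]
E[T] = -2.0 = -2
E[Y] = 4 * (-2) = -8

-8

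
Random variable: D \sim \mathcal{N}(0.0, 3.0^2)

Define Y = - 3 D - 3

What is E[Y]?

For Y = -3D - 3:
E[Y] = -3 * E[D] - 3
E[D] = 0.0 = 0
E[Y] = -3 * 0 - 3 = -3

-3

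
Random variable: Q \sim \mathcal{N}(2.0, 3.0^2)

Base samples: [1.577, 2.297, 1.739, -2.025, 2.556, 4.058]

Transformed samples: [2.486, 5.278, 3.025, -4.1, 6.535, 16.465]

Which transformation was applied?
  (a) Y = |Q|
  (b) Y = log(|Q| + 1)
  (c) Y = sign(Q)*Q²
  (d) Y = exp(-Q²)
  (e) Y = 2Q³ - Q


Checking option (c) Y = sign(Q)*Q²:
  Q = 1.577 -> Y = 2.486 ✓
  Q = 2.297 -> Y = 5.278 ✓
  Q = 1.739 -> Y = 3.025 ✓
All samples match this transformation.

(c) sign(Q)*Q²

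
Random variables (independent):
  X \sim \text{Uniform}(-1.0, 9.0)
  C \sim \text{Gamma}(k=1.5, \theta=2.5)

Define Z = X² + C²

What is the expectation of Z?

E[Z] = E[X²] + E[C²]
E[X²] = Var(X) + E[X]² = 8.3333333 + 16 = 24.333333
E[C²] = Var(C) + E[C]² = 9.375 + 14.0625 = 23.4375
E[Z] = 24.333333 + 23.4375 = 47.770833

47.770833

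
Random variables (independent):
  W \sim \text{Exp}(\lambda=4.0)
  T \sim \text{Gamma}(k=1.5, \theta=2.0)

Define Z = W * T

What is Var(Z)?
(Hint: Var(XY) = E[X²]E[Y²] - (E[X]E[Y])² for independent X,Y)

Var(XY) = E[X²]E[Y²] - (E[X]E[Y])²
E[W] = 0.25, Var(W) = 0.0625
E[T] = 3, Var(T) = 6
E[W²] = 0.0625 + 0.25² = 0.125
E[T²] = 6 + 3² = 15
Var(Z) = 0.125*15 - (0.25*3)²
= 1.875 - 0.5625 = 1.3125

1.3125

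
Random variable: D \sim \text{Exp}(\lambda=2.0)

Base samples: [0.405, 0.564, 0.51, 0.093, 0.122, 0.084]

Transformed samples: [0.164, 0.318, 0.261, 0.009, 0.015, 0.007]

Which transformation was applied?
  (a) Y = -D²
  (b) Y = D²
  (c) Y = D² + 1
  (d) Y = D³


Checking option (b) Y = D²:
  D = 0.405 -> Y = 0.164 ✓
  D = 0.564 -> Y = 0.318 ✓
  D = 0.51 -> Y = 0.261 ✓
All samples match this transformation.

(b) D²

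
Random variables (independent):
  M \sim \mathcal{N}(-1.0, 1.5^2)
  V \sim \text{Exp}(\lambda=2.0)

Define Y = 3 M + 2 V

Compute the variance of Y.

For independent RVs: Var(aX + bY) = a²Var(X) + b²Var(Y)
Var(M) = 2.25
Var(V) = 0.25
Var(Y) = 3²*2.25 + 2²*0.25
= 9*2.25 + 4*0.25 = 21.25

21.25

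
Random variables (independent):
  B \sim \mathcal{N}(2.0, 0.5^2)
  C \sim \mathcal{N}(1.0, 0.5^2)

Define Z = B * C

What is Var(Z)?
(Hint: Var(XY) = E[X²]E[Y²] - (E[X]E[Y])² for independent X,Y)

Var(XY) = E[X²]E[Y²] - (E[X]E[Y])²
E[B] = 2, Var(B) = 0.25
E[C] = 1, Var(C) = 0.25
E[B²] = 0.25 + 2² = 4.25
E[C²] = 0.25 + 1² = 1.25
Var(Z) = 4.25*1.25 - (2*1)²
= 5.3125 - 4 = 1.3125

1.3125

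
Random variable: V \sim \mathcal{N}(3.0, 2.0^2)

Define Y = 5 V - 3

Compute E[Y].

For Y = 5V - 3:
E[Y] = 5 * E[V] - 3
E[V] = 3.0 = 3
E[Y] = 5 * 3 - 3 = 12

12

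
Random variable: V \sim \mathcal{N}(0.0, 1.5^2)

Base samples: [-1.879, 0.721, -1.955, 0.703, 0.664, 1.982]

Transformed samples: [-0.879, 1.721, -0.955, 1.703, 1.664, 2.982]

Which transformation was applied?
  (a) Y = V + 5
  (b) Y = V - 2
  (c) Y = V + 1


Checking option (c) Y = V + 1:
  V = -1.879 -> Y = -0.879 ✓
  V = 0.721 -> Y = 1.721 ✓
  V = -1.955 -> Y = -0.955 ✓
All samples match this transformation.

(c) V + 1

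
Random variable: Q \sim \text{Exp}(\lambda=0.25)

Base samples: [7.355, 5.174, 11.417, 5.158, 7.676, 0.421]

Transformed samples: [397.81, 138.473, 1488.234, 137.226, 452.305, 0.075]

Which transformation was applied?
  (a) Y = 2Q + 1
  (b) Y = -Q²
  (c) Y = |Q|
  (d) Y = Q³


Checking option (d) Y = Q³:
  Q = 7.355 -> Y = 397.81 ✓
  Q = 5.174 -> Y = 138.473 ✓
  Q = 11.417 -> Y = 1488.234 ✓
All samples match this transformation.

(d) Q³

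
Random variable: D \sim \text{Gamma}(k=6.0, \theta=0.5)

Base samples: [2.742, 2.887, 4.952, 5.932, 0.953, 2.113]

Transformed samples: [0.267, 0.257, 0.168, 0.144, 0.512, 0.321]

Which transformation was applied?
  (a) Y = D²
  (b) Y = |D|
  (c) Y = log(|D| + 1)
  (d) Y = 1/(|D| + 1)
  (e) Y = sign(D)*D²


Checking option (d) Y = 1/(|D| + 1):
  D = 2.742 -> Y = 0.267 ✓
  D = 2.887 -> Y = 0.257 ✓
  D = 4.952 -> Y = 0.168 ✓
All samples match this transformation.

(d) 1/(|D| + 1)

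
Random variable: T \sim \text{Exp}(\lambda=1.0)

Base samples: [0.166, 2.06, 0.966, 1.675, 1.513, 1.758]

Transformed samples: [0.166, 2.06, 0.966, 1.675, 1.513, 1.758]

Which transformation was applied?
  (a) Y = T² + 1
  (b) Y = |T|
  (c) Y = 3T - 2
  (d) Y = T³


Checking option (b) Y = |T|:
  T = 0.166 -> Y = 0.166 ✓
  T = 2.06 -> Y = 2.06 ✓
  T = 0.966 -> Y = 0.966 ✓
All samples match this transformation.

(b) |T|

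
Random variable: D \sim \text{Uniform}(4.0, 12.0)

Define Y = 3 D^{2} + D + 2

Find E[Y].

E[Y] = 3*E[D²] + 1*E[D] + 2
E[D] = 8
E[D²] = Var(D) + (E[D])² = 5.3333333 + 64 = 69.333333
E[Y] = 3*69.333333 + 1*8 + 2 = 218

218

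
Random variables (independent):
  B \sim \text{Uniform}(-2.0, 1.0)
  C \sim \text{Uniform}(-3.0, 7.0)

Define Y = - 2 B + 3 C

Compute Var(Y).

For independent RVs: Var(aX + bY) = a²Var(X) + b²Var(Y)
Var(B) = 0.75
Var(C) = 8.3333333
Var(Y) = (-2)²*0.75 + 3²*8.3333333
= 4*0.75 + 9*8.3333333 = 78

78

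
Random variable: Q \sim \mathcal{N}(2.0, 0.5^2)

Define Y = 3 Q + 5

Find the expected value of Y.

For Y = 3Q + 5:
E[Y] = 3 * E[Q] + 5
E[Q] = 2.0 = 2
E[Y] = 3 * 2 + 5 = 11

11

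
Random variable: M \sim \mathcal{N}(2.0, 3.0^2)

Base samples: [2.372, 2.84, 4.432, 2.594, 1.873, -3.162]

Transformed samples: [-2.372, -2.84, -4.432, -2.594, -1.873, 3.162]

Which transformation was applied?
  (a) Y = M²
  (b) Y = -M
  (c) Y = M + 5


Checking option (b) Y = -M:
  M = 2.372 -> Y = -2.372 ✓
  M = 2.84 -> Y = -2.84 ✓
  M = 4.432 -> Y = -4.432 ✓
All samples match this transformation.

(b) -M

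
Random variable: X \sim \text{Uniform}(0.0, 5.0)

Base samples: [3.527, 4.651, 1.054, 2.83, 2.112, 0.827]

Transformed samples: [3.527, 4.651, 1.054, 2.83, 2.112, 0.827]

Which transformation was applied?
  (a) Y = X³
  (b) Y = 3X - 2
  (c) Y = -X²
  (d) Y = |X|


Checking option (d) Y = |X|:
  X = 3.527 -> Y = 3.527 ✓
  X = 4.651 -> Y = 4.651 ✓
  X = 1.054 -> Y = 1.054 ✓
All samples match this transformation.

(d) |X|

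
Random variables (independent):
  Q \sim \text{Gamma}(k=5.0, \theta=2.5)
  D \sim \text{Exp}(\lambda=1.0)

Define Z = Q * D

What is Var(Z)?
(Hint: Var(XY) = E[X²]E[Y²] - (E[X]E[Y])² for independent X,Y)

Var(XY) = E[X²]E[Y²] - (E[X]E[Y])²
E[Q] = 12.5, Var(Q) = 31.25
E[D] = 1, Var(D) = 1
E[Q²] = 31.25 + 12.5² = 187.5
E[D²] = 1 + 1² = 2
Var(Z) = 187.5*2 - (12.5*1)²
= 375 - 156.25 = 218.75

218.75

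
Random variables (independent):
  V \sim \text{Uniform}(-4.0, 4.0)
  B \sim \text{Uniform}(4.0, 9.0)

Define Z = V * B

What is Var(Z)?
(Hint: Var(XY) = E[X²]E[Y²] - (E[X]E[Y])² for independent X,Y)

Var(XY) = E[X²]E[Y²] - (E[X]E[Y])²
E[V] = 0, Var(V) = 5.3333333
E[B] = 6.5, Var(B) = 2.0833333
E[V²] = 5.3333333 + 0² = 5.3333333
E[B²] = 2.0833333 + 6.5² = 44.333333
Var(Z) = 5.3333333*44.333333 - (0*6.5)²
= 236.44444 - 0 = 236.44444

236.44444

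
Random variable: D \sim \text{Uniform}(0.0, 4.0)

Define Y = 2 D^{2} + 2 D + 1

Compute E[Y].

E[Y] = 2*E[D²] + 2*E[D] + 1
E[D] = 2
E[D²] = Var(D) + (E[D])² = 1.3333333 + 4 = 5.3333333
E[Y] = 2*5.3333333 + 2*2 + 1 = 15.666667

15.666667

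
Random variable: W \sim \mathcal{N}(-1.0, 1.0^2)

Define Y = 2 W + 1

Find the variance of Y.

For Y = aW + b: Var(Y) = a² * Var(W)
Var(W) = 1.0^2 = 1
Var(Y) = 2² * 1 = 4 * 1 = 4

4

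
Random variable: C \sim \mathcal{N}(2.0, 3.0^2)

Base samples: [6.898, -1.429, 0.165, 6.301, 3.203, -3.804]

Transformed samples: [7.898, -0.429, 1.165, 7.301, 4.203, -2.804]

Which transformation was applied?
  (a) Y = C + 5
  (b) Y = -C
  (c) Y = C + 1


Checking option (c) Y = C + 1:
  C = 6.898 -> Y = 7.898 ✓
  C = -1.429 -> Y = -0.429 ✓
  C = 0.165 -> Y = 1.165 ✓
All samples match this transformation.

(c) C + 1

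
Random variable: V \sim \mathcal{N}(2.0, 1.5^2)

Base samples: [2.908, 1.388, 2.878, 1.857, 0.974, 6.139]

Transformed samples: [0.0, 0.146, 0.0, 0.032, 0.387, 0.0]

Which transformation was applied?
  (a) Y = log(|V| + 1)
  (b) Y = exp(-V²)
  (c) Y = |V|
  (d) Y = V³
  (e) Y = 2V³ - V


Checking option (b) Y = exp(-V²):
  V = 2.908 -> Y = 0.0 ✓
  V = 1.388 -> Y = 0.146 ✓
  V = 2.878 -> Y = 0.0 ✓
All samples match this transformation.

(b) exp(-V²)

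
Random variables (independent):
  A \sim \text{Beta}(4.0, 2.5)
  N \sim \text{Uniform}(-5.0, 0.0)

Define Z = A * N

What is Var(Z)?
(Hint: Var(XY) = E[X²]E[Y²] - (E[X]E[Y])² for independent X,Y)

Var(XY) = E[X²]E[Y²] - (E[X]E[Y])²
E[A] = 0.61538462, Var(A) = 0.031558185
E[N] = -2.5, Var(N) = 2.0833333
E[A²] = 0.031558185 + 0.61538462² = 0.41025641
E[N²] = 2.0833333 + (-2.5)² = 8.3333333
Var(Z) = 0.41025641*8.3333333 - (0.61538462*(-2.5))²
= 3.4188034 - 2.3668639 = 1.0519395

1.0519395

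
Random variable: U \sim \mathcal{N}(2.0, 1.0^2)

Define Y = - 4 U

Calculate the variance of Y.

For Y = aU + b: Var(Y) = a² * Var(U)
Var(U) = 1.0^2 = 1
Var(Y) = (-4)² * 1 = 16 * 1 = 16

16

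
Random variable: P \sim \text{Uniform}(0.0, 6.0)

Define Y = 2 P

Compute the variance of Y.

For Y = aP + b: Var(Y) = a² * Var(P)
Var(P) = (6 - 0)^2/12 = 3
Var(Y) = 2² * 3 = 4 * 3 = 12

12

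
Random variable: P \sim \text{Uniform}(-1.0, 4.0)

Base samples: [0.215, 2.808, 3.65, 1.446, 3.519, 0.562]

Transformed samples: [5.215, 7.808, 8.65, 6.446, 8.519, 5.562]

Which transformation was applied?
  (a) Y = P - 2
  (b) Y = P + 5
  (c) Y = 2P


Checking option (b) Y = P + 5:
  P = 0.215 -> Y = 5.215 ✓
  P = 2.808 -> Y = 7.808 ✓
  P = 3.65 -> Y = 8.65 ✓
All samples match this transformation.

(b) P + 5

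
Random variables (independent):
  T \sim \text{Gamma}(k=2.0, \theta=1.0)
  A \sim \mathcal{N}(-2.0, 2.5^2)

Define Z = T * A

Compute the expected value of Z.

For independent RVs: E[XY] = E[X]*E[Y]
E[T] = 2
E[A] = -2
E[Z] = 2 * (-2) = -4

-4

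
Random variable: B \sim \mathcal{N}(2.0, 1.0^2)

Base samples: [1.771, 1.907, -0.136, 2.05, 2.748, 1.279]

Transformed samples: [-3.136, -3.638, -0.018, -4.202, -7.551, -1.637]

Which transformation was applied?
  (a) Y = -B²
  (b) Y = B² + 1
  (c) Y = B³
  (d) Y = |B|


Checking option (a) Y = -B²:
  B = 1.771 -> Y = -3.136 ✓
  B = 1.907 -> Y = -3.638 ✓
  B = -0.136 -> Y = -0.018 ✓
All samples match this transformation.

(a) -B²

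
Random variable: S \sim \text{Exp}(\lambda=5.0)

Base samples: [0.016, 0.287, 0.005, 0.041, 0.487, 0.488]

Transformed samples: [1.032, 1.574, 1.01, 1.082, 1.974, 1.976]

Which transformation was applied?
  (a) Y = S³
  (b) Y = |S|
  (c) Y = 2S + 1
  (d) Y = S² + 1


Checking option (c) Y = 2S + 1:
  S = 0.016 -> Y = 1.032 ✓
  S = 0.287 -> Y = 1.574 ✓
  S = 0.005 -> Y = 1.01 ✓
All samples match this transformation.

(c) 2S + 1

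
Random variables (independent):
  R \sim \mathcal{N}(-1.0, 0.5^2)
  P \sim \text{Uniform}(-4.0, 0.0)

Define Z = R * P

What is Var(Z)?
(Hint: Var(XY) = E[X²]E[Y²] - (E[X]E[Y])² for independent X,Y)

Var(XY) = E[X²]E[Y²] - (E[X]E[Y])²
E[R] = -1, Var(R) = 0.25
E[P] = -2, Var(P) = 1.3333333
E[R²] = 0.25 + (-1)² = 1.25
E[P²] = 1.3333333 + (-2)² = 5.3333333
Var(Z) = 1.25*5.3333333 - (-1*(-2))²
= 6.6666667 - 4 = 2.6666667

2.6666667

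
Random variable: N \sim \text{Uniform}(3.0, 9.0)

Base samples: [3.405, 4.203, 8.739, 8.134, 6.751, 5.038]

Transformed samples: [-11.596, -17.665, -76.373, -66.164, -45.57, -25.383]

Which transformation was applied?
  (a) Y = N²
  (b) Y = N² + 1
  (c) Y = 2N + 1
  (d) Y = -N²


Checking option (d) Y = -N²:
  N = 3.405 -> Y = -11.596 ✓
  N = 4.203 -> Y = -17.665 ✓
  N = 8.739 -> Y = -76.373 ✓
All samples match this transformation.

(d) -N²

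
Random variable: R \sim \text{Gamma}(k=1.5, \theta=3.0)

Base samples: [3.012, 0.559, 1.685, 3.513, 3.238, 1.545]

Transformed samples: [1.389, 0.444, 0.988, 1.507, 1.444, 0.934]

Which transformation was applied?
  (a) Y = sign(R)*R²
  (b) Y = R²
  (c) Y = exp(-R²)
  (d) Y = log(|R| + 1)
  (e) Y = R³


Checking option (d) Y = log(|R| + 1):
  R = 3.012 -> Y = 1.389 ✓
  R = 0.559 -> Y = 0.444 ✓
  R = 1.685 -> Y = 0.988 ✓
All samples match this transformation.

(d) log(|R| + 1)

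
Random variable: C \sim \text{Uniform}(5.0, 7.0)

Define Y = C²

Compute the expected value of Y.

Using E[X²] = Var(X) + (E[X])²:
E[C] = 6
Var(C) = (7 - 5)^2/12 = 0.33333333
E[C²] = 0.33333333 + 6² = 0.33333333 + 36 = 36.333333

36.333333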